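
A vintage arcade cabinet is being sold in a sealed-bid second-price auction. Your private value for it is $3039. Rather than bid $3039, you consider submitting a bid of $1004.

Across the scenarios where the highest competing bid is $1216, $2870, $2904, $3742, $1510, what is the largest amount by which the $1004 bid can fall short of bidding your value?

$1216: truthful gives $1823, deviation gives $0 → loss $1823.
$2870: truthful gives $169, deviation gives $0 → loss $169.
$2904: truthful gives $135, deviation gives $0 → loss $135.
$3742: same outcome either way → loss $0.
$1510: truthful gives $1529, deviation gives $0 → loss $1529.
Maximum loss: $1823.

$1823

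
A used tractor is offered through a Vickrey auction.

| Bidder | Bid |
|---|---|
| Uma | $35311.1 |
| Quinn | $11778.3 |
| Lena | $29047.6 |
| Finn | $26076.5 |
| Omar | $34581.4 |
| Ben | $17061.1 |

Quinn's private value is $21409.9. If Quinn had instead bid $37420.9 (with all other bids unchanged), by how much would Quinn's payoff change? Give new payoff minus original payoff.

The highest bid among the other bidders is $35311.1; Quinn's bid doesn't change that.
Original bid $11778.3: Quinn is not highest (top rival bid is $35311.1); payoff $0.
Alternative bid $37420.9: Quinn is highest, pays the top rival bid $35311.1; payoff $21409.9 − $35311.1 = −$13901.2.
Change in payoff = −$13901.2 − ($0) = −$13901.2.

−$13901.2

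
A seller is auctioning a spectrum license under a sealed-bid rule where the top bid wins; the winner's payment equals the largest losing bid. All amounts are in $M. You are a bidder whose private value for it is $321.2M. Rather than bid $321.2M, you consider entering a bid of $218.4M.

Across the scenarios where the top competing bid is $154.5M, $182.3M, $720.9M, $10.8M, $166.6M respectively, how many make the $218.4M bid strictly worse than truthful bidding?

The deviation hurts exactly when the highest competing bid lies strictly between $218.4M and $321.2M — underbidding then forfeits a profitable win.
$154.5M: below both → same outcome either way.
$182.3M: below both → same outcome either way.
$720.9M: above both → same outcome either way.
$10.8M: below both → same outcome either way.
$166.6M: below both → same outcome either way.
Count: 0.

0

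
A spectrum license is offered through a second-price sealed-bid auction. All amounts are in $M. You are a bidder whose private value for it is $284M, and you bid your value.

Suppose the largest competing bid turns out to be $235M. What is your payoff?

Your bid $284M exceeds the highest competing bid $235M, so you win.
In a second-price auction the winner pays the second-highest bid, $235M.
Payoff = value − price = $284M − $235M = $49M.

$49M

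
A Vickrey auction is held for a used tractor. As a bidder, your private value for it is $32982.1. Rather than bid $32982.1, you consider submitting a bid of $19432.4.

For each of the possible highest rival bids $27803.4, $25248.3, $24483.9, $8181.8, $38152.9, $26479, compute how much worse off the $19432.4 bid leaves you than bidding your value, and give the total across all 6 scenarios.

The deviation costs you only when the competing bid falls strictly between $19432.4 and $32982.1; elsewhere both bids give the same outcome.
$27803.4: truthful payoff $5178.7, deviation payoff $0 → loss $5178.7.
$25248.3: truthful payoff $7733.8, deviation payoff $0 → loss $7733.8.
$24483.9: truthful payoff $8498.2, deviation payoff $0 → loss $8498.2.
$8181.8: outcomes coincide → loss $0.
$38152.9: outcomes coincide → loss $0.
$26479: truthful payoff $6503.1, deviation payoff $0 → loss $6503.1.
Total loss = $5178.7 + $7733.8 + $8498.2 + $6503.1 = $27913.8.

$27913.8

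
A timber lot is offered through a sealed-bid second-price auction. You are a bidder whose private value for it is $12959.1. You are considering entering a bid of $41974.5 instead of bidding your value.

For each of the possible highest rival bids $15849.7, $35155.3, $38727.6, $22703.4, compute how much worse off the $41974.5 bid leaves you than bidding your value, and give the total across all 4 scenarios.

The deviation costs you only when the competing bid falls strictly between $12959.1 and $41974.5; elsewhere both bids give the same outcome.
$15849.7: truthful payoff $0, deviation payoff −$2890.6 → loss $2890.6.
$35155.3: truthful payoff $0, deviation payoff −$22196.2 → loss $22196.2.
$38727.6: truthful payoff $0, deviation payoff −$25768.5 → loss $25768.5.
$22703.4: truthful payoff $0, deviation payoff −$9744.3 → loss $9744.3.
Total loss = $2890.6 + $22196.2 + $25768.5 + $9744.3 = $60599.6.

$60599.6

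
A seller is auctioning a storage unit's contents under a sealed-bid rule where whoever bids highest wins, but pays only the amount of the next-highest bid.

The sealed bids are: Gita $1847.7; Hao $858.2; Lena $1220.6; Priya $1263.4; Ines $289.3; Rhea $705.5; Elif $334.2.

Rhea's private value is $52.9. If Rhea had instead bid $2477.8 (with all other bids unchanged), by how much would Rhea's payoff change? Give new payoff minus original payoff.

−$1794.8

The highest bid among the other bidders is $1847.7; Rhea's bid doesn't change that.
Original bid $705.5: Rhea is not highest (top rival bid is $1847.7); payoff $0.
Alternative bid $2477.8: Rhea is highest, pays the top rival bid $1847.7; payoff $52.9 − $1847.7 = −$1794.8.
Change in payoff = −$1794.8 − ($0) = −$1794.8.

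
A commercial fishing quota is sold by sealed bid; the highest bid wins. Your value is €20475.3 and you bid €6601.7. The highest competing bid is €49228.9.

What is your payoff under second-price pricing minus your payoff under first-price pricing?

€0

Your bid €6601.7 is below €49228.9, so you lose under either rule.
Payoff is €0 in both cases; difference = €0.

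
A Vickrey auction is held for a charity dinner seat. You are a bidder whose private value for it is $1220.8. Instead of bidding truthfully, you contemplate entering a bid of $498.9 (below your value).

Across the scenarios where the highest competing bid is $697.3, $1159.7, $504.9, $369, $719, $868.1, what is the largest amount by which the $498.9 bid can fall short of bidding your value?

$715.9

$697.3: truthful gives $523.5, deviation gives $0 → loss $523.5.
$1159.7: truthful gives $61.1, deviation gives $0 → loss $61.1.
$504.9: truthful gives $715.9, deviation gives $0 → loss $715.9.
$369: same outcome either way → loss $0.
$719: truthful gives $501.8, deviation gives $0 → loss $501.8.
$868.1: truthful gives $352.7, deviation gives $0 → loss $352.7.
Maximum loss: $715.9.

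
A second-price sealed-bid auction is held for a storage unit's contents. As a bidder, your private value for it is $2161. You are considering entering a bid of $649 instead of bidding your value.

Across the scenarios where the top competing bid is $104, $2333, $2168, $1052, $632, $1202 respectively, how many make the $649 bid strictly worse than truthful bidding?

The deviation hurts exactly when the highest competing bid lies strictly between $649 and $2161 — underbidding then forfeits a profitable win.
$104: below both → same outcome either way.
$2333: above both → same outcome either way.
$2168: above both → same outcome either way.
$1052: inside the interval → strictly worse (loss $1109).
$632: below both → same outcome either way.
$1202: inside the interval → strictly worse (loss $959).
Count: 2.

2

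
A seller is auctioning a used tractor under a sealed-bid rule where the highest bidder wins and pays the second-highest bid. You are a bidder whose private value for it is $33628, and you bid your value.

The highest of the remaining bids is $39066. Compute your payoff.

$0

Your bid $33628 is below the highest competing bid $39066, so you lose.
A losing bidder pays nothing and receives nothing: payoff = $0.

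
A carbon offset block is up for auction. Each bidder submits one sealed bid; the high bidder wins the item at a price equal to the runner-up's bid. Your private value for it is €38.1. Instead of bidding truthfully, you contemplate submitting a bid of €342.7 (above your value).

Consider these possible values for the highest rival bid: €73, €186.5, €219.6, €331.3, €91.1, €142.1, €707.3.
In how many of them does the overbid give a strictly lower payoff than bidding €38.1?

The deviation hurts exactly when the highest competing bid lies strictly between €38.1 and €342.7 — overbidding then wins at a price above your value.
€73: inside the interval → strictly worse (loss €34.9).
€186.5: inside the interval → strictly worse (loss €148.4).
€219.6: inside the interval → strictly worse (loss €181.5).
€331.3: inside the interval → strictly worse (loss €293.2).
€91.1: inside the interval → strictly worse (loss €53).
€142.1: inside the interval → strictly worse (loss €104).
€707.3: above both → same outcome either way.
Count: 6.

6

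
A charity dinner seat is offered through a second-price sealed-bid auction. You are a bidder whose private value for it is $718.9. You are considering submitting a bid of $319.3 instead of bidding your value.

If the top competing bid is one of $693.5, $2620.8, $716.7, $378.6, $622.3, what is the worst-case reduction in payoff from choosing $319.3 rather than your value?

$693.5: truthful gives $25.4, deviation gives $0 → loss $25.4.
$2620.8: same outcome either way → loss $0.
$716.7: truthful gives $2.2, deviation gives $0 → loss $2.2.
$378.6: truthful gives $340.3, deviation gives $0 → loss $340.3.
$622.3: truthful gives $96.6, deviation gives $0 → loss $96.6.
Maximum loss: $340.3.

$340.3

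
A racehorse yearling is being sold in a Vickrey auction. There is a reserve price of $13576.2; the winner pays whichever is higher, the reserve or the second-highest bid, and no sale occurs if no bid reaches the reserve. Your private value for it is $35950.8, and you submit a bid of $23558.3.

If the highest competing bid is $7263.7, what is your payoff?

Your bid $23558.3 is the highest and exceeds the reserve.
Price = max(second-highest bid, reserve) = max($7263.7, $13576.2) = $13576.2.
Payoff = $35950.8 − $13576.2 = $22374.6.

$22374.6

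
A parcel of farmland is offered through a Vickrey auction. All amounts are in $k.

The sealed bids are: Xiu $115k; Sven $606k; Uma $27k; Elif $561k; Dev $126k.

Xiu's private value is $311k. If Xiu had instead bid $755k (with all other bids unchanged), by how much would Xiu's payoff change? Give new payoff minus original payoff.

The highest bid among the other bidders is $606k; Xiu's bid doesn't change that.
Original bid $115k: Xiu is not highest (top rival bid is $606k); payoff $0k.
Alternative bid $755k: Xiu is highest, pays the top rival bid $606k; payoff $311k − $606k = −$295k.
Change in payoff = −$295k − ($0k) = −$295k.

−$295k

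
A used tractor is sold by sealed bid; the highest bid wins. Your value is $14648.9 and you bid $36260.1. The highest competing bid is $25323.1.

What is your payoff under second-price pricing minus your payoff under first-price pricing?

You have the highest bid, so you win under either rule.
Second-price: pay $25323.1 → payoff −$10674.2.
First-price: pay your own bid $36260.1 → payoff −$21611.2.
Difference = −$10674.2 − (−$21611.2) = $10937.

$10937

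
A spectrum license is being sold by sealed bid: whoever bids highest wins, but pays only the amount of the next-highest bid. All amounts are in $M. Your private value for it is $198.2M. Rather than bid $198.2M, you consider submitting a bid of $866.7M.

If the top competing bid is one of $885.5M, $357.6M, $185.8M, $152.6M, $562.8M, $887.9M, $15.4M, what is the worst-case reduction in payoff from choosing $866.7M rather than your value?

$885.5M: same outcome either way → loss $0M.
$357.6M: truthful gives $0M, deviation gives −$159.4M → loss $159.4M.
$185.8M: same outcome either way → loss $0M.
$152.6M: same outcome either way → loss $0M.
$562.8M: truthful gives $0M, deviation gives −$364.6M → loss $364.6M.
$887.9M: same outcome either way → loss $0M.
$15.4M: same outcome either way → loss $0M.
Maximum loss: $364.6M.

$364.6M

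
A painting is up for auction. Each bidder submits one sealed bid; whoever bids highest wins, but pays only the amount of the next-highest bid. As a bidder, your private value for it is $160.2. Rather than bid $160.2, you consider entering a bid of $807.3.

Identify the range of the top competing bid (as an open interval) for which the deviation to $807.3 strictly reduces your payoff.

($160.2, $807.3)

If the competing bid is below $160.2, both bids win at the same price — no difference.
If it is above $807.3, both bids lose — no difference.
If it lies strictly between $160.2 and $807.3, bidding your value loses (payoff 0) while bidding $807.3 wins at a price above your value (payoff negative).
So the deviation strictly hurts on the open interval ($160.2, $807.3).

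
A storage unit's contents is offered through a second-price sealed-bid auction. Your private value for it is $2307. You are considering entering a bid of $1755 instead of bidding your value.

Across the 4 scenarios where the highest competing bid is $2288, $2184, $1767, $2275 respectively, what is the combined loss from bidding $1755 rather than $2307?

The deviation costs you only when the competing bid falls strictly between $1755 and $2307; elsewhere both bids give the same outcome.
$2288: truthful payoff $19, deviation payoff $0 → loss $19.
$2184: truthful payoff $123, deviation payoff $0 → loss $123.
$1767: truthful payoff $540, deviation payoff $0 → loss $540.
$2275: truthful payoff $32, deviation payoff $0 → loss $32.
Total loss = $19 + $123 + $540 + $32 = $714.

$714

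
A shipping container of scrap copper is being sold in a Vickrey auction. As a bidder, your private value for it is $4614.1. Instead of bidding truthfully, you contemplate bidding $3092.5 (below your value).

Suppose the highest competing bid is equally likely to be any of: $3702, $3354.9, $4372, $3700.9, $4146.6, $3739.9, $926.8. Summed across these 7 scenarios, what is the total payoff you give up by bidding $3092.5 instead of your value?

$4668.3

The deviation costs you only when the competing bid falls strictly between $3092.5 and $4614.1; elsewhere both bids give the same outcome.
$3702: truthful payoff $912.1, deviation payoff $0 → loss $912.1.
$3354.9: truthful payoff $1259.2, deviation payoff $0 → loss $1259.2.
$4372: truthful payoff $242.1, deviation payoff $0 → loss $242.1.
$3700.9: truthful payoff $913.2, deviation payoff $0 → loss $913.2.
$4146.6: truthful payoff $467.5, deviation payoff $0 → loss $467.5.
$3739.9: truthful payoff $874.2, deviation payoff $0 → loss $874.2.
$926.8: outcomes coincide → loss $0.
Total loss = $912.1 + $1259.2 + $242.1 + $913.2 + $467.5 + $874.2 = $4668.3.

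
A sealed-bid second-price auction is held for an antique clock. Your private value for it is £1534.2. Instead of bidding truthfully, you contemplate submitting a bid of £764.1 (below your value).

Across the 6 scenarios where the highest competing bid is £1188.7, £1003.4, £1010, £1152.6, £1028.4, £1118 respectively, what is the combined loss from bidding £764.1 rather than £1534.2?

£2704.1

The deviation costs you only when the competing bid falls strictly between £764.1 and £1534.2; elsewhere both bids give the same outcome.
£1188.7: truthful payoff £345.5, deviation payoff £0 → loss £345.5.
£1003.4: truthful payoff £530.8, deviation payoff £0 → loss £530.8.
£1010: truthful payoff £524.2, deviation payoff £0 → loss £524.2.
£1152.6: truthful payoff £381.6, deviation payoff £0 → loss £381.6.
£1028.4: truthful payoff £505.8, deviation payoff £0 → loss £505.8.
£1118: truthful payoff £416.2, deviation payoff £0 → loss £416.2.
Total loss = £345.5 + £530.8 + £524.2 + £381.6 + £505.8 + £416.2 = £2704.1.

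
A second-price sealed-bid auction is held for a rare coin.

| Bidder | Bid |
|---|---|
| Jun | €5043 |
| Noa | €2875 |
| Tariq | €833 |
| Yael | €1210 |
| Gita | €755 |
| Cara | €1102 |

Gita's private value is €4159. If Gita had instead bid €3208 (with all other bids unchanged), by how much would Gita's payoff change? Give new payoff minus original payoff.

€0

The highest bid among the other bidders is €5043; Gita's bid doesn't change that.
Original bid €755: Gita is not highest (top rival bid is €5043); payoff €0.
Alternative bid €3208: Gita is not highest (top rival bid is €5043); payoff €0.
Change in payoff = €0 − (€0) = €0.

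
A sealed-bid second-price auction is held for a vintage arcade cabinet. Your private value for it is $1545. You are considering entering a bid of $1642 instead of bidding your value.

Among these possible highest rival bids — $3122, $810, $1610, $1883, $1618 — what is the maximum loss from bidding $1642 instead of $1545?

$73

$3122: same outcome either way → loss $0.
$810: same outcome either way → loss $0.
$1610: truthful gives $0, deviation gives −$65 → loss $65.
$1883: same outcome either way → loss $0.
$1618: truthful gives $0, deviation gives −$73 → loss $73.
Maximum loss: $73.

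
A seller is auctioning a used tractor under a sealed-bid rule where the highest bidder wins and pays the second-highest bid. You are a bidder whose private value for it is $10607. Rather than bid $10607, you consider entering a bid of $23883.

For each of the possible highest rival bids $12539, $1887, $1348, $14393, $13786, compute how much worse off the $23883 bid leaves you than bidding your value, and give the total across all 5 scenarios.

$8897

The deviation costs you only when the competing bid falls strictly between $10607 and $23883; elsewhere both bids give the same outcome.
$12539: truthful payoff $0, deviation payoff −$1932 → loss $1932.
$1887: outcomes coincide → loss $0.
$1348: outcomes coincide → loss $0.
$14393: truthful payoff $0, deviation payoff −$3786 → loss $3786.
$13786: truthful payoff $0, deviation payoff −$3179 → loss $3179.
Total loss = $1932 + $3786 + $3179 = $8897.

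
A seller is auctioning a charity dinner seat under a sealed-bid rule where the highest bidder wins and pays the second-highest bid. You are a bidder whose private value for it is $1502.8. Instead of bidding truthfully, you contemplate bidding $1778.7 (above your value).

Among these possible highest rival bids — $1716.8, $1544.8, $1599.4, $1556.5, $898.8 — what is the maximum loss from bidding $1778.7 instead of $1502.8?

$214

$1716.8: truthful gives $0, deviation gives −$214 → loss $214.
$1544.8: truthful gives $0, deviation gives −$42 → loss $42.
$1599.4: truthful gives $0, deviation gives −$96.6 → loss $96.6.
$1556.5: truthful gives $0, deviation gives −$53.7 → loss $53.7.
$898.8: same outcome either way → loss $0.
Maximum loss: $214.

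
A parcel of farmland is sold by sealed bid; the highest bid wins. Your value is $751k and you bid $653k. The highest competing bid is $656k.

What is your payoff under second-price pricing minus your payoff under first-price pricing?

Your bid $653k is below $656k, so you lose under either rule.
Payoff is $0k in both cases; difference = $0k.

$0k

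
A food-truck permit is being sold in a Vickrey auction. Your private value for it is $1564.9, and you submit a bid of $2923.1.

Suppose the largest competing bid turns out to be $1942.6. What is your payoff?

Your bid $2923.1 exceeds the highest competing bid $1942.6, so you win.
In a second-price auction the winner pays the second-highest bid, $1942.6.
Payoff = value − price = $1564.9 − $1942.6 = −$377.7.

−$377.7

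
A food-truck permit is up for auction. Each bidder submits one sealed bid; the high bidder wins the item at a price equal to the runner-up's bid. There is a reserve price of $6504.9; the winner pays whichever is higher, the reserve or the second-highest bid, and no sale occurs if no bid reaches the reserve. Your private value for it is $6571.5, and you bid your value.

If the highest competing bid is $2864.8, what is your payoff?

$66.6

Your bid $6571.5 is the highest and exceeds the reserve.
Price = max(second-highest bid, reserve) = max($2864.8, $6504.9) = $6504.9.
Payoff = $6571.5 − $6504.9 = $66.6.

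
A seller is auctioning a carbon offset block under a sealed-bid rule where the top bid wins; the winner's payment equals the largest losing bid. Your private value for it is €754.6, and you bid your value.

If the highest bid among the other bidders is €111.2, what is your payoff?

Your bid €754.6 exceeds the highest competing bid €111.2, so you win.
In a second-price auction the winner pays the second-highest bid, €111.2.
Payoff = value − price = €754.6 − €111.2 = €643.4.

€643.4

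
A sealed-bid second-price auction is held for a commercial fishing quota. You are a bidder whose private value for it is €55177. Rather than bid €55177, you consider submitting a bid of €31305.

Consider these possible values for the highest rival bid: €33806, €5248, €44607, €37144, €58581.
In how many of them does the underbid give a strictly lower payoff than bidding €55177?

The deviation hurts exactly when the highest competing bid lies strictly between €31305 and €55177 — underbidding then forfeits a profitable win.
€33806: inside the interval → strictly worse (loss €21371).
€5248: below both → same outcome either way.
€44607: inside the interval → strictly worse (loss €10570).
€37144: inside the interval → strictly worse (loss €18033).
€58581: above both → same outcome either way.
Count: 3.

3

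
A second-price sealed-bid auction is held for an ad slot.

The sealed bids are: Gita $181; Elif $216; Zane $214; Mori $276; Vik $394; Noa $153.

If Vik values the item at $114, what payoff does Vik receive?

−$162

Highest bid: Vik at $394, so Vik wins.
Second-highest bid: Mori at $276 — that is the price the winner pays.
Vik's payoff = value − price = $114 − $276 = −$162.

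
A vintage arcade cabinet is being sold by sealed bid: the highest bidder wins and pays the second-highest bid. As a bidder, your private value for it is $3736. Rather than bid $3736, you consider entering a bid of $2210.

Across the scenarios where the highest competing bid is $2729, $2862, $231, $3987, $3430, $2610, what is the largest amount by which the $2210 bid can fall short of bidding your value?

$1126

$2729: truthful gives $1007, deviation gives $0 → loss $1007.
$2862: truthful gives $874, deviation gives $0 → loss $874.
$231: same outcome either way → loss $0.
$3987: same outcome either way → loss $0.
$3430: truthful gives $306, deviation gives $0 → loss $306.
$2610: truthful gives $1126, deviation gives $0 → loss $1126.
Maximum loss: $1126.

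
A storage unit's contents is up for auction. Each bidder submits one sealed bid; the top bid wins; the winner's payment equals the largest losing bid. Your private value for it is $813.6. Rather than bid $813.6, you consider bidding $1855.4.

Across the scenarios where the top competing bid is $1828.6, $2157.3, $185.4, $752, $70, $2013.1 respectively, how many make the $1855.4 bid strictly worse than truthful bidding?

1

The deviation hurts exactly when the highest competing bid lies strictly between $813.6 and $1855.4 — overbidding then wins at a price above your value.
$1828.6: inside the interval → strictly worse (loss $1015).
$2157.3: above both → same outcome either way.
$185.4: below both → same outcome either way.
$752: below both → same outcome either way.
$70: below both → same outcome either way.
$2013.1: above both → same outcome either way.
Count: 1.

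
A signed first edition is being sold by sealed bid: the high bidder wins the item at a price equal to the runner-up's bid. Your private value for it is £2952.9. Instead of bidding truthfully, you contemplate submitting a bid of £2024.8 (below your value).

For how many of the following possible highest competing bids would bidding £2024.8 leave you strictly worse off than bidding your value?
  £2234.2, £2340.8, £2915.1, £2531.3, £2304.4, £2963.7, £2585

The deviation hurts exactly when the highest competing bid lies strictly between £2024.8 and £2952.9 — underbidding then forfeits a profitable win.
£2234.2: inside the interval → strictly worse (loss £718.7).
£2340.8: inside the interval → strictly worse (loss £612.1).
£2915.1: inside the interval → strictly worse (loss £37.8).
£2531.3: inside the interval → strictly worse (loss £421.6).
£2304.4: inside the interval → strictly worse (loss £648.5).
£2963.7: above both → same outcome either way.
£2585: inside the interval → strictly worse (loss £367.9).
Count: 6.

6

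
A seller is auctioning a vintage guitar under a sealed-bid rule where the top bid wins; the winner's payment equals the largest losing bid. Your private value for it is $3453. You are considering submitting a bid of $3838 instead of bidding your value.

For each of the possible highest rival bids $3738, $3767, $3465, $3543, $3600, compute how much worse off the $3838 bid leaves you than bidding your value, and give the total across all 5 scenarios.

The deviation costs you only when the competing bid falls strictly between $3453 and $3838; elsewhere both bids give the same outcome.
$3738: truthful payoff $0, deviation payoff −$285 → loss $285.
$3767: truthful payoff $0, deviation payoff −$314 → loss $314.
$3465: truthful payoff $0, deviation payoff −$12 → loss $12.
$3543: truthful payoff $0, deviation payoff −$90 → loss $90.
$3600: truthful payoff $0, deviation payoff −$147 → loss $147.
Total loss = $285 + $314 + $12 + $90 + $147 = $848.
Truthful bidding weakly dominates here: raising your bid can only win items priced above your value, and lowering it can only forfeit items priced below.

$848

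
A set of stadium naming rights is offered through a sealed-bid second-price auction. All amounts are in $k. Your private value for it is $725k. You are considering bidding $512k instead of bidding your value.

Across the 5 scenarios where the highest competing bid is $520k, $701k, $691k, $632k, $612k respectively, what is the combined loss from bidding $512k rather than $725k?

The deviation costs you only when the competing bid falls strictly between $512k and $725k; elsewhere both bids give the same outcome.
$520k: truthful payoff $205k, deviation payoff $0k → loss $205k.
$701k: truthful payoff $24k, deviation payoff $0k → loss $24k.
$691k: truthful payoff $34k, deviation payoff $0k → loss $34k.
$632k: truthful payoff $93k, deviation payoff $0k → loss $93k.
$612k: truthful payoff $113k, deviation payoff $0k → loss $113k.
Total loss = $205k + $24k + $34k + $93k + $113k = $469k.

$469k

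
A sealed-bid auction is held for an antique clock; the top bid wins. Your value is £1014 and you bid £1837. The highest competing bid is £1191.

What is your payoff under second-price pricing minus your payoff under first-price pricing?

You have the highest bid, so you win under either rule.
Second-price: pay £1191 → payoff −£177.
First-price: pay your own bid £1837 → payoff −£823.
Difference = −£177 − (−£823) = £646.

£646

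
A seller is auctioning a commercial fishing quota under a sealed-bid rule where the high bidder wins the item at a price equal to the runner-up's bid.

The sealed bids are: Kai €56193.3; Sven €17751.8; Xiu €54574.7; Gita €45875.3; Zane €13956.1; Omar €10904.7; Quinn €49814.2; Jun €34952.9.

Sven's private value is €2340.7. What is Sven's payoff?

€0

Highest bid: Kai at €56193.3, so Kai wins.
Second-highest bid: Xiu at €54574.7 — that is the price the winner pays.
Sven did not win, so Sven pays nothing and receives nothing: payoff €0.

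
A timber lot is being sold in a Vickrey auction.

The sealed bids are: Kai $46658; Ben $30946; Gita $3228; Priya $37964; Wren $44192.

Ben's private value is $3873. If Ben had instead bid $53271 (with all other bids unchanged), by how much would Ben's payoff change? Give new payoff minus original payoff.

−$42785

The highest bid among the other bidders is $46658; Ben's bid doesn't change that.
Original bid $30946: Ben is not highest (top rival bid is $46658); payoff $0.
Alternative bid $53271: Ben is highest, pays the top rival bid $46658; payoff $3873 − $46658 = −$42785.
Change in payoff = −$42785 − ($0) = −$42785.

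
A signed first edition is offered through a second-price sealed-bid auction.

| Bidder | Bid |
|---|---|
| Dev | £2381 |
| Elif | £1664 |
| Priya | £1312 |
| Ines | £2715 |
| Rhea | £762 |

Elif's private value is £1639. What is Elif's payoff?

Highest bid: Ines at £2715, so Ines wins.
Second-highest bid: Dev at £2381 — that is the price the winner pays.
Elif did not win, so Elif pays nothing and receives nothing: payoff £0.

£0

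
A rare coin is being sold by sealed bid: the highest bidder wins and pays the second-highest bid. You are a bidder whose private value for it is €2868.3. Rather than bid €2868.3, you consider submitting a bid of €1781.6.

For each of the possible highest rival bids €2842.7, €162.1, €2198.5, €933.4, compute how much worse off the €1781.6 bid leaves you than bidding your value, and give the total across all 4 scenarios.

€695.4

The deviation costs you only when the competing bid falls strictly between €1781.6 and €2868.3; elsewhere both bids give the same outcome.
€2842.7: truthful payoff €25.6, deviation payoff €0 → loss €25.6.
€162.1: outcomes coincide → loss €0.
€2198.5: truthful payoff €669.8, deviation payoff €0 → loss €669.8.
€933.4: outcomes coincide → loss €0.
Total loss = €25.6 + €669.8 = €695.4.
Truthful bidding weakly dominates here: raising your bid can only win items priced above your value, and lowering it can only forfeit items priced below.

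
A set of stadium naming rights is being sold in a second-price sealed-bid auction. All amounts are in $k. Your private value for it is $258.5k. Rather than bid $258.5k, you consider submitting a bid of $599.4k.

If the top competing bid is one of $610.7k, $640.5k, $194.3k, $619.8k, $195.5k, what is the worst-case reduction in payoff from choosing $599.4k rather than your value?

$0k

$610.7k: same outcome either way → loss $0k.
$640.5k: same outcome either way → loss $0k.
$194.3k: same outcome either way → loss $0k.
$619.8k: same outcome either way → loss $0k.
$195.5k: same outcome either way → loss $0k.
Maximum loss: $0k.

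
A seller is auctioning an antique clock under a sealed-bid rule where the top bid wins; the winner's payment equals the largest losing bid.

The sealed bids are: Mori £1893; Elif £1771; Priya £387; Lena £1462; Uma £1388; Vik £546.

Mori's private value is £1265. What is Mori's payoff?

−£506

Highest bid: Mori at £1893, so Mori wins.
Second-highest bid: Elif at £1771 — that is the price the winner pays.
Mori's payoff = value − price = £1265 − £1771 = −£506.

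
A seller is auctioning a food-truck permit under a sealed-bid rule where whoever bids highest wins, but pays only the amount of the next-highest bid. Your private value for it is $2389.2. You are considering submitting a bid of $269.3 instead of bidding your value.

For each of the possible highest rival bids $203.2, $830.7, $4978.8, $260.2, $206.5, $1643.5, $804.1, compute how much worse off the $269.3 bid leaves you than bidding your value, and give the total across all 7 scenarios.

$3889.3

The deviation costs you only when the competing bid falls strictly between $269.3 and $2389.2; elsewhere both bids give the same outcome.
$203.2: outcomes coincide → loss $0.
$830.7: truthful payoff $1558.5, deviation payoff $0 → loss $1558.5.
$4978.8: outcomes coincide → loss $0.
$260.2: outcomes coincide → loss $0.
$206.5: outcomes coincide → loss $0.
$1643.5: truthful payoff $745.7, deviation payoff $0 → loss $745.7.
$804.1: truthful payoff $1585.1, deviation payoff $0 → loss $1585.1.
Total loss = $1558.5 + $745.7 + $1585.1 = $3889.3.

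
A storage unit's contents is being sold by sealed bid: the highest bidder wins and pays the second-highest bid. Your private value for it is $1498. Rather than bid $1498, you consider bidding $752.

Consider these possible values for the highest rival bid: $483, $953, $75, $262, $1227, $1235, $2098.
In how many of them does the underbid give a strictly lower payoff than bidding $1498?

The deviation hurts exactly when the highest competing bid lies strictly between $752 and $1498 — underbidding then forfeits a profitable win.
$483: below both → same outcome either way.
$953: inside the interval → strictly worse (loss $545).
$75: below both → same outcome either way.
$262: below both → same outcome either way.
$1227: inside the interval → strictly worse (loss $271).
$1235: inside the interval → strictly worse (loss $263).
$2098: above both → same outcome either way.
Count: 3.

3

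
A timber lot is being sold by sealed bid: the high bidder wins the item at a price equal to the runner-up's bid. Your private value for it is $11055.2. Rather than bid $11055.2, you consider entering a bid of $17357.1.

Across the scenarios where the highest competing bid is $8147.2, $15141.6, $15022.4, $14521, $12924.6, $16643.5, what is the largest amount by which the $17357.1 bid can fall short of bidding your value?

$8147.2: same outcome either way → loss $0.
$15141.6: truthful gives $0, deviation gives −$4086.4 → loss $4086.4.
$15022.4: truthful gives $0, deviation gives −$3967.2 → loss $3967.2.
$14521: truthful gives $0, deviation gives −$3465.8 → loss $3465.8.
$12924.6: truthful gives $0, deviation gives −$1869.4 → loss $1869.4.
$16643.5: truthful gives $0, deviation gives −$5588.3 → loss $5588.3.
Maximum loss: $5588.3.

$5588.3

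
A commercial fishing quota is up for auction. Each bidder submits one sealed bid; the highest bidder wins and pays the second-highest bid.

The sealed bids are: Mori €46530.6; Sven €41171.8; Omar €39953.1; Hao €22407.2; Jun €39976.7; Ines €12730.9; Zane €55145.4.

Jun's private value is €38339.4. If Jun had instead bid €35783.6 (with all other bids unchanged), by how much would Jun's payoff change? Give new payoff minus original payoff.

€0

The highest bid among the other bidders is €55145.4; Jun's bid doesn't change that.
Original bid €39976.7: Jun is not highest (top rival bid is €55145.4); payoff €0.
Alternative bid €35783.6: Jun is not highest (top rival bid is €55145.4); payoff €0.
Change in payoff = €0 − (€0) = €0.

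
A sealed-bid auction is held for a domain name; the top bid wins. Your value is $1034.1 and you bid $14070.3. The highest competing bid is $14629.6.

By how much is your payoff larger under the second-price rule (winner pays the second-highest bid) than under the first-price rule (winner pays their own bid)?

Your bid $14070.3 is below $14629.6, so you lose under either rule.
Payoff is $0 in both cases; difference = $0.

$0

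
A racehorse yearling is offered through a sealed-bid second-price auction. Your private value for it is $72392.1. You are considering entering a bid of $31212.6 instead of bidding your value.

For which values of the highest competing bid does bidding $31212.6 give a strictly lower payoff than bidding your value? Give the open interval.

If the competing bid is below $31212.6, both bids win at the same price — no difference.
If it is above $72392.1, both bids lose — no difference.
If it lies strictly between $31212.6 and $72392.1, bidding your value wins at a price below your value (positive payoff) while bidding $31212.6 loses (payoff 0).
So the deviation strictly hurts on the open interval ($31212.6, $72392.1).

($31212.6, $72392.1)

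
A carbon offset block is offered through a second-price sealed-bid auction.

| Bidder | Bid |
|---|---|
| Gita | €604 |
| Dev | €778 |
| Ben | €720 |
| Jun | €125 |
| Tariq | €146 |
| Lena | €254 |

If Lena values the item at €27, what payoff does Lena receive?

Highest bid: Dev at €778, so Dev wins.
Second-highest bid: Ben at €720 — that is the price the winner pays.
Lena did not win, so Lena pays nothing and receives nothing: payoff €0.

€0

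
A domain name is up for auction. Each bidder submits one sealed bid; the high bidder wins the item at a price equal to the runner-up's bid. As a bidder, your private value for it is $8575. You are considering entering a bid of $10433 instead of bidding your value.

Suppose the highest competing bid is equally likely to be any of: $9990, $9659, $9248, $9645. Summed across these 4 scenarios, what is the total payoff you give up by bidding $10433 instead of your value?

The deviation costs you only when the competing bid falls strictly between $8575 and $10433; elsewhere both bids give the same outcome.
$9990: truthful payoff $0, deviation payoff −$1415 → loss $1415.
$9659: truthful payoff $0, deviation payoff −$1084 → loss $1084.
$9248: truthful payoff $0, deviation payoff −$673 → loss $673.
$9645: truthful payoff $0, deviation payoff −$1070 → loss $1070.
Total loss = $1415 + $1084 + $673 + $1070 = $4242.

$4242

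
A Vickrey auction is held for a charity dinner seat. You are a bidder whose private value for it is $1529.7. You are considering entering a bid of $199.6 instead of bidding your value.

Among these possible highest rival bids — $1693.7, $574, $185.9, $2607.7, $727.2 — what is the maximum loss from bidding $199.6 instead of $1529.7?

$955.7

$1693.7: same outcome either way → loss $0.
$574: truthful gives $955.7, deviation gives $0 → loss $955.7.
$185.9: same outcome either way → loss $0.
$2607.7: same outcome either way → loss $0.
$727.2: truthful gives $802.5, deviation gives $0 → loss $802.5.
Maximum loss: $955.7.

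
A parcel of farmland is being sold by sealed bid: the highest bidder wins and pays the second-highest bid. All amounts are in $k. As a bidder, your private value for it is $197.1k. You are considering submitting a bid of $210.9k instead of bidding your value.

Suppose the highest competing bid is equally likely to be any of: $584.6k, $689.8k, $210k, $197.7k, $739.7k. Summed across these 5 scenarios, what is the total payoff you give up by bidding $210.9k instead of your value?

The deviation costs you only when the competing bid falls strictly between $197.1k and $210.9k; elsewhere both bids give the same outcome.
$584.6k: outcomes coincide → loss $0k.
$689.8k: outcomes coincide → loss $0k.
$210k: truthful payoff $0k, deviation payoff −$12.9k → loss $12.9k.
$197.7k: truthful payoff $0k, deviation payoff −$0.6k → loss $0.6k.
$739.7k: outcomes coincide → loss $0k.
Total loss = $12.9k + $0.6k = $13.5k.
In a second-price auction your bid sets only whether you win, not what you pay, so bidding your true value is weakly dominant.

$13.5k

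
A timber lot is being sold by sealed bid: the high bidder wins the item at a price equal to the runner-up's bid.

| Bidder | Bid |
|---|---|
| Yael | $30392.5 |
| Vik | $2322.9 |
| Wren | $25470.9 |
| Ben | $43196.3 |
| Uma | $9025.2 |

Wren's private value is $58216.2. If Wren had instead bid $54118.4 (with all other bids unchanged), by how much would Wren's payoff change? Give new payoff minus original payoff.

The highest bid among the other bidders is $43196.3; Wren's bid doesn't change that.
Original bid $25470.9: Wren is not highest (top rival bid is $43196.3); payoff $0.
Alternative bid $54118.4: Wren is highest, pays the top rival bid $43196.3; payoff $58216.2 − $43196.3 = $15019.9.
Change in payoff = $15019.9 − ($0) = $15019.9.

$15019.9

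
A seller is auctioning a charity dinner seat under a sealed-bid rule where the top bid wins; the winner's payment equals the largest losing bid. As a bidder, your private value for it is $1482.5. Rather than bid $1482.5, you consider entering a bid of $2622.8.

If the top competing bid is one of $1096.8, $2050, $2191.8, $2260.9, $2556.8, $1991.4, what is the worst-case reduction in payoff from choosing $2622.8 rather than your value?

$1074.3

$1096.8: same outcome either way → loss $0.
$2050: truthful gives $0, deviation gives −$567.5 → loss $567.5.
$2191.8: truthful gives $0, deviation gives −$709.3 → loss $709.3.
$2260.9: truthful gives $0, deviation gives −$778.4 → loss $778.4.
$2556.8: truthful gives $0, deviation gives −$1074.3 → loss $1074.3.
$1991.4: truthful gives $0, deviation gives −$508.9 → loss $508.9.
Maximum loss: $1074.3.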